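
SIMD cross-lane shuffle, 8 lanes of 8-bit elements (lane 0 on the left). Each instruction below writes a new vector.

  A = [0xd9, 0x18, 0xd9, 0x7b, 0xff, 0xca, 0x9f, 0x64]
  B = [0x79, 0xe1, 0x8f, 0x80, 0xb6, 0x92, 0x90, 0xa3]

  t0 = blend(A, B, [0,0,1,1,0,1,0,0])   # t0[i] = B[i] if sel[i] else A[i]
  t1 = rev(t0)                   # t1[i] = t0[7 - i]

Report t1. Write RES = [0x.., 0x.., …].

t0 = [0xd9, 0x18, 0x8f, 0x80, 0xff, 0x92, 0x9f, 0x64]
t1 = [0x64, 0x9f, 0x92, 0xff, 0x80, 0x8f, 0x18, 0xd9]

RES = [ 0x64  0x9f  0x92  0xff  0x80  0x8f  0x18  0xd9 ]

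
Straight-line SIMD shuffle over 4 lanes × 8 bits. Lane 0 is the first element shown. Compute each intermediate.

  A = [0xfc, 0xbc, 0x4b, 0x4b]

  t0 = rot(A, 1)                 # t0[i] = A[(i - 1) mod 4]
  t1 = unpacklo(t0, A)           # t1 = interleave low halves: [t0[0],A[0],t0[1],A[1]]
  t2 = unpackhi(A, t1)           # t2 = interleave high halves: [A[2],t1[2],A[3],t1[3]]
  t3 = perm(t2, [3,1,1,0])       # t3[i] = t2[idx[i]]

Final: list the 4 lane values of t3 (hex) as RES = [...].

RES = [ 0xbc  0xfc  0xfc  0x4b ]

→ t0 |4b|fc|bc|4b|
→ t1 |4b|fc|fc|bc|
→ t2 |4b|fc|4b|bc|
→ t3 |bc|fc|fc|4b|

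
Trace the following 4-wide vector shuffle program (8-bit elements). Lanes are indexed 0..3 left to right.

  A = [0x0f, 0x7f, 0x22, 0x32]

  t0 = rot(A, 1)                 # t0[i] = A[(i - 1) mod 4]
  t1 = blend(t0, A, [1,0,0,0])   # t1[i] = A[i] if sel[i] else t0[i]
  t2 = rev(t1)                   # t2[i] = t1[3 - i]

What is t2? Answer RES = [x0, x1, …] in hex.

→ t0 |32|0f|7f|22|
→ t1 |0f|0f|7f|22|
→ t2 |22|7f|0f|0f|

RES = [0x22, 0x7f, 0x0f, 0x0f]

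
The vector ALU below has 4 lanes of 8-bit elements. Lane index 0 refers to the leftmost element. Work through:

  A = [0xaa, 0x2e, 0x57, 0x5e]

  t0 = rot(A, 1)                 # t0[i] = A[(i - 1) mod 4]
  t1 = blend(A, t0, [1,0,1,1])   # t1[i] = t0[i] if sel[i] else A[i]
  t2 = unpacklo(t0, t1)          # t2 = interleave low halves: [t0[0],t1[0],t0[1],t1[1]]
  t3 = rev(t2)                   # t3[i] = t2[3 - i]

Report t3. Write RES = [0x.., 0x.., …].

RES = [ 0x2e  0xaa  0x5e  0x5e ]

t0 = [0x5e, 0xaa, 0x2e, 0x57]
t1 = [0x5e, 0x2e, 0x2e, 0x57]
t2 = [0x5e, 0x5e, 0xaa, 0x2e]
t3 = [0x2e, 0xaa, 0x5e, 0x5e]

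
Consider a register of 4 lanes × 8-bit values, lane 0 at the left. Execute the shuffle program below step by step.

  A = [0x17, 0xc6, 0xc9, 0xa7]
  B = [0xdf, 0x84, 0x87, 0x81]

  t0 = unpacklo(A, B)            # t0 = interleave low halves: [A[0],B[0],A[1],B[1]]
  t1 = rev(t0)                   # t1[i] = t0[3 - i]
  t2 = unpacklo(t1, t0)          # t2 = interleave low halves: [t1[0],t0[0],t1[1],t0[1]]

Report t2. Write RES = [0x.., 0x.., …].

RES = [0x84, 0x17, 0xc6, 0xdf]

→ t0 |17|df|c6|84|
→ t1 |84|c6|df|17|
→ t2 |84|17|c6|df|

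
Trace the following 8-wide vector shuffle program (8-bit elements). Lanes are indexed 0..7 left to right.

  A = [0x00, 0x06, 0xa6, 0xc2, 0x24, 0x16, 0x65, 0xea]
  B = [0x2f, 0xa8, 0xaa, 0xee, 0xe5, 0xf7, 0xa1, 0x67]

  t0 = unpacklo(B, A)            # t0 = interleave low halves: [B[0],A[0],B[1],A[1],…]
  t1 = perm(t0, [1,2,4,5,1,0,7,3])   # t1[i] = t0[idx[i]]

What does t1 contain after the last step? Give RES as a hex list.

→ t0 |2f|00|a8|06|aa|a6|ee|c2|
→ t1 |00|a8|aa|a6|00|2f|c2|06|

RES = [0x00, 0xa8, 0xaa, 0xa6, 0x00, 0x2f, 0xc2, 0x06]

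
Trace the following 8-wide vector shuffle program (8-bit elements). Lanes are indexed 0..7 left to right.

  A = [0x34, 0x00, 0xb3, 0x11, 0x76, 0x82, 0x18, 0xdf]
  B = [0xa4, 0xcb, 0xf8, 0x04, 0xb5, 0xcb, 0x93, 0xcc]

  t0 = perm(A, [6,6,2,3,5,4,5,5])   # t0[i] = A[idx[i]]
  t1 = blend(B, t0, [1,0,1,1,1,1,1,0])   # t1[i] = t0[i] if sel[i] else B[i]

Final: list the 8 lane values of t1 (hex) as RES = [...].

RES = [ 0x18  0xcb  0xb3  0x11  0x82  0x76  0x82  0xcc ]

→ t0 |18|18|b3|11|82|76|82|82|
→ t1 |18|cb|b3|11|82|76|82|cc|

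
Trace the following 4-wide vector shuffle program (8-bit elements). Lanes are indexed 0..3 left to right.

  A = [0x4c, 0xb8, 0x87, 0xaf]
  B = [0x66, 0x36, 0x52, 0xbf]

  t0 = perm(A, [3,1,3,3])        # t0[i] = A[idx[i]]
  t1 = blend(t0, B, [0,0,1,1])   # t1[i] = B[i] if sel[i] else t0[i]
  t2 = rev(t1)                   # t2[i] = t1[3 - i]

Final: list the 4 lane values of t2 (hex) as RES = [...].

t0 = [0xaf, 0xb8, 0xaf, 0xaf]
t1 = [0xaf, 0xb8, 0x52, 0xbf]
t2 = [0xbf, 0x52, 0xb8, 0xaf]

RES = [ 0xbf  0x52  0xb8  0xaf ]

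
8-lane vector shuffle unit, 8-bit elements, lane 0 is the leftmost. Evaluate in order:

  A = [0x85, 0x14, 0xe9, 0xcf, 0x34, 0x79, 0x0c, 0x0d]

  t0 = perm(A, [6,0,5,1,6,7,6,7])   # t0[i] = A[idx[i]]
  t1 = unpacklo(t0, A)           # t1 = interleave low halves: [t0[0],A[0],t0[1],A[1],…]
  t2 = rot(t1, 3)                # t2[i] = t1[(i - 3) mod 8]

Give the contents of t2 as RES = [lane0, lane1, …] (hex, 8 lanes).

RES = [ 0xe9  0x14  0xcf  0x0c  0x85  0x85  0x14  0x79 ]

  t0: 0c 85 79 14 0c 0d 0c 0d
  t1: 0c 85 85 14 79 e9 14 cf
  t2: e9 14 cf 0c 85 85 14 79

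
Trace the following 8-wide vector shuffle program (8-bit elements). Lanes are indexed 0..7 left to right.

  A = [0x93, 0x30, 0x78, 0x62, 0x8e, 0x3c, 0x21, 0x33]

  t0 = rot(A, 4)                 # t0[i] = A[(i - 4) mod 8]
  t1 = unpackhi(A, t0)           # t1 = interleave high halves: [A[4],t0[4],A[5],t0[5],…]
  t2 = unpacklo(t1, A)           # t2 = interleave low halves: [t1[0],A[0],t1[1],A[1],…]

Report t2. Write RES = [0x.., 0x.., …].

RES = [0x8e, 0x93, 0x93, 0x30, 0x3c, 0x78, 0x30, 0x62]

  t0: 8e 3c 21 33 93 30 78 62
  t1: 8e 93 3c 30 21 78 33 62
  t2: 8e 93 93 30 3c 78 30 62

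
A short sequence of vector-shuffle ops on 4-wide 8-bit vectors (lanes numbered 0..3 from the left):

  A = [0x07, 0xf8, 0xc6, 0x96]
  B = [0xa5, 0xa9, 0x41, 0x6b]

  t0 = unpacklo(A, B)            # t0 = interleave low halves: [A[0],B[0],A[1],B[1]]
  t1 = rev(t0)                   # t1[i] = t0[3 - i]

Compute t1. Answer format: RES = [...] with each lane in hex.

RES = [0xa9, 0xf8, 0xa5, 0x07]

→ t0 |07|a5|f8|a9|
→ t1 |a9|f8|a5|07|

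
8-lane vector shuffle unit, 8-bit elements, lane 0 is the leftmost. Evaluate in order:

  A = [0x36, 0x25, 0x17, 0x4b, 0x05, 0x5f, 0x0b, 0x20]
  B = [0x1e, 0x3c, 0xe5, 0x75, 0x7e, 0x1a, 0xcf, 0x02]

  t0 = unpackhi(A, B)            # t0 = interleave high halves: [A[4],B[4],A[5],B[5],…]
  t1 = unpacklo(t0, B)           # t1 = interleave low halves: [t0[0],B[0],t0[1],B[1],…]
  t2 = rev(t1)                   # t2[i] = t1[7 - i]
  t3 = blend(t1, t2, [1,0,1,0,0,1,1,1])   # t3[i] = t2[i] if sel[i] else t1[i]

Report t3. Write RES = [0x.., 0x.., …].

t0 = [0x05, 0x7e, 0x5f, 0x1a, 0x0b, 0xcf, 0x20, 0x02]
t1 = [0x05, 0x1e, 0x7e, 0x3c, 0x5f, 0xe5, 0x1a, 0x75]
t2 = [0x75, 0x1a, 0xe5, 0x5f, 0x3c, 0x7e, 0x1e, 0x05]
t3 = [0x75, 0x1e, 0xe5, 0x3c, 0x5f, 0x7e, 0x1e, 0x05]

RES = [0x75, 0x1e, 0xe5, 0x3c, 0x5f, 0x7e, 0x1e, 0x05]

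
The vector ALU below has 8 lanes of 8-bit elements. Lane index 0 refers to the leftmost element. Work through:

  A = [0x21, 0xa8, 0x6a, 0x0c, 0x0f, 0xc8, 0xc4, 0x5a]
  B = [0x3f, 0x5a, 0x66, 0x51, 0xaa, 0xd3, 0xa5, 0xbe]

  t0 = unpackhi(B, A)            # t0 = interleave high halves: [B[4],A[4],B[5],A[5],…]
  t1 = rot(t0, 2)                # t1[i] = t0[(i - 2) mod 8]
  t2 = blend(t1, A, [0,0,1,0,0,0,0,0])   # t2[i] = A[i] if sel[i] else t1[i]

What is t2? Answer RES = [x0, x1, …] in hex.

  t0: aa 0f d3 c8 a5 c4 be 5a
  t1: be 5a aa 0f d3 c8 a5 c4
  t2: be 5a 6a 0f d3 c8 a5 c4

RES = [ 0xbe  0x5a  0x6a  0x0f  0xd3  0xc8  0xa5  0xc4 ]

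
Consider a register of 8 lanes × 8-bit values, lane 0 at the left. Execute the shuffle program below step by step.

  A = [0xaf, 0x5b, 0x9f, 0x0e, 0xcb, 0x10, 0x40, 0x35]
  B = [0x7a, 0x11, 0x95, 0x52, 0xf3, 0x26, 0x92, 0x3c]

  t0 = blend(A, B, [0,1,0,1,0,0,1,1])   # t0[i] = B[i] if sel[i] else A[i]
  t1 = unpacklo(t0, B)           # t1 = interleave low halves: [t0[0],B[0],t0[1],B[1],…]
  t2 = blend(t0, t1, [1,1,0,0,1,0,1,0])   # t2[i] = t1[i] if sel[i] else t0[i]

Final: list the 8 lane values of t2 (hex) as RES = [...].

RES = [ 0xaf  0x7a  0x9f  0x52  0x9f  0x10  0x52  0x3c ]

t0 = [0xaf, 0x11, 0x9f, 0x52, 0xcb, 0x10, 0x92, 0x3c]
t1 = [0xaf, 0x7a, 0x11, 0x11, 0x9f, 0x95, 0x52, 0x52]
t2 = [0xaf, 0x7a, 0x9f, 0x52, 0x9f, 0x10, 0x52, 0x3c]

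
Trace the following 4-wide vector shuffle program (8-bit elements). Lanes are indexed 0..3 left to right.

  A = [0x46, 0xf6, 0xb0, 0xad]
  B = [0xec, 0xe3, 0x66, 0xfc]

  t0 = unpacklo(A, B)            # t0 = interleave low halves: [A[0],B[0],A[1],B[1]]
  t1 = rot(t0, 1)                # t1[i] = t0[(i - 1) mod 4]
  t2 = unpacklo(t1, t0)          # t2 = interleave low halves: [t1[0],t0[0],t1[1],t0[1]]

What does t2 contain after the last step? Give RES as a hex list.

RES = [ 0xe3  0x46  0x46  0xec ]

  t0: 46 ec f6 e3
  t1: e3 46 ec f6
  t2: e3 46 46 ec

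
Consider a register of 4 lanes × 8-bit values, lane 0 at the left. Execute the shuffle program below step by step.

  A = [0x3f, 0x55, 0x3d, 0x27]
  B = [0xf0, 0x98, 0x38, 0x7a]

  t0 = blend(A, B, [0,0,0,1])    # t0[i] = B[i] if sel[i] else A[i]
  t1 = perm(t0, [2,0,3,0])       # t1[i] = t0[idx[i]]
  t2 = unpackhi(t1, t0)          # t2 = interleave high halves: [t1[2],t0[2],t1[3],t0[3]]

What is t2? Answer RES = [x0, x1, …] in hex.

RES = [0x7a, 0x3d, 0x3f, 0x7a]

  t0: 3f 55 3d 7a
  t1: 3d 3f 7a 3f
  t2: 7a 3d 3f 7a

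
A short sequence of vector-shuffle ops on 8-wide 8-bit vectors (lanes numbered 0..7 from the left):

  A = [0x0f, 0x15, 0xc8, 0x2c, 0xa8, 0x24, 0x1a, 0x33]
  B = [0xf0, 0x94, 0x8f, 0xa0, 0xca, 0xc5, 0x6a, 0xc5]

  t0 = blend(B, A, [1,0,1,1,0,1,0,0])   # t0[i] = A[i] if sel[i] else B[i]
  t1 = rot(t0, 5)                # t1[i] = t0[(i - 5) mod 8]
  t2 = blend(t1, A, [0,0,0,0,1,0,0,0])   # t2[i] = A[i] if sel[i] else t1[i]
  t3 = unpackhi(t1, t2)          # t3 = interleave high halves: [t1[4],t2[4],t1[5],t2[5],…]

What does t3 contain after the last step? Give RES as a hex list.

→ t0 |0f|94|c8|2c|ca|24|6a|c5|
→ t1 |2c|ca|24|6a|c5|0f|94|c8|
→ t2 |2c|ca|24|6a|a8|0f|94|c8|
→ t3 |c5|a8|0f|0f|94|94|c8|c8|

RES = [0xc5, 0xa8, 0x0f, 0x0f, 0x94, 0x94, 0xc8, 0xc8]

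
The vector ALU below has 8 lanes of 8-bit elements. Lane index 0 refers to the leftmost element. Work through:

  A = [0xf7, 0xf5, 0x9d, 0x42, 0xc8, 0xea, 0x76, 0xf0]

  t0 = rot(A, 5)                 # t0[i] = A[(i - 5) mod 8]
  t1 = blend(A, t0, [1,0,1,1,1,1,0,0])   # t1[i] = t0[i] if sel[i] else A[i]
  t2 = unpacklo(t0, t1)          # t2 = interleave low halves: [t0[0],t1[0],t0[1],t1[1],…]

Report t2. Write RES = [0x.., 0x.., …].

RES = [0x42, 0x42, 0xc8, 0xf5, 0xea, 0xea, 0x76, 0x76]

→ t0 |42|c8|ea|76|f0|f7|f5|9d|
→ t1 |42|f5|ea|76|f0|f7|76|f0|
→ t2 |42|42|c8|f5|ea|ea|76|76|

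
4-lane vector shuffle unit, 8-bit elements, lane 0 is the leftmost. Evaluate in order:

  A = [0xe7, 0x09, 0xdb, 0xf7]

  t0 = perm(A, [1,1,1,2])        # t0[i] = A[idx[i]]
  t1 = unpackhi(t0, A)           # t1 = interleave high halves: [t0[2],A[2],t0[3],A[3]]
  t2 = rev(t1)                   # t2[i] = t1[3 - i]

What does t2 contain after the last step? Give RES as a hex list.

RES = [ 0xf7  0xdb  0xdb  0x09 ]

→ t0 |09|09|09|db|
→ t1 |09|db|db|f7|
→ t2 |f7|db|db|09|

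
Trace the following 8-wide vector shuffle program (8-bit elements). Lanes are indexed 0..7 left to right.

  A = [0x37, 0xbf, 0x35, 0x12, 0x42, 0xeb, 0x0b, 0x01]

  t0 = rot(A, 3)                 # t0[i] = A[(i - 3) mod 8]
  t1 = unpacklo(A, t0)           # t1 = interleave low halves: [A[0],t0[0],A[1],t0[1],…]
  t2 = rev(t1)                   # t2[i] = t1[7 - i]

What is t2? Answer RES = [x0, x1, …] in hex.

t0 = [0xeb, 0x0b, 0x01, 0x37, 0xbf, 0x35, 0x12, 0x42]
t1 = [0x37, 0xeb, 0xbf, 0x0b, 0x35, 0x01, 0x12, 0x37]
t2 = [0x37, 0x12, 0x01, 0x35, 0x0b, 0xbf, 0xeb, 0x37]

RES = [ 0x37  0x12  0x01  0x35  0x0b  0xbf  0xeb  0x37 ]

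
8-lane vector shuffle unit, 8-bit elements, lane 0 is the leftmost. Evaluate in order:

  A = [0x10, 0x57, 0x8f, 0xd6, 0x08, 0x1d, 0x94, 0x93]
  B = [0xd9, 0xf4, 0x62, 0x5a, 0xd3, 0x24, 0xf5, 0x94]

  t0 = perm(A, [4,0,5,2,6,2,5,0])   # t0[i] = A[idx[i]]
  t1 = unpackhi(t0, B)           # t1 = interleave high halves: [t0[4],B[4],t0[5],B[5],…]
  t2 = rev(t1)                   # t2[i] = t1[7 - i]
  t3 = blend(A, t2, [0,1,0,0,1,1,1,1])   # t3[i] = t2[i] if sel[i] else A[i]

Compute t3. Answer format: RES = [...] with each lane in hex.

  t0: 08 10 1d 8f 94 8f 1d 10
  t1: 94 d3 8f 24 1d f5 10 94
  t2: 94 10 f5 1d 24 8f d3 94
  t3: 10 10 8f d6 24 8f d3 94

RES = [ 0x10  0x10  0x8f  0xd6  0x24  0x8f  0xd3  0x94 ]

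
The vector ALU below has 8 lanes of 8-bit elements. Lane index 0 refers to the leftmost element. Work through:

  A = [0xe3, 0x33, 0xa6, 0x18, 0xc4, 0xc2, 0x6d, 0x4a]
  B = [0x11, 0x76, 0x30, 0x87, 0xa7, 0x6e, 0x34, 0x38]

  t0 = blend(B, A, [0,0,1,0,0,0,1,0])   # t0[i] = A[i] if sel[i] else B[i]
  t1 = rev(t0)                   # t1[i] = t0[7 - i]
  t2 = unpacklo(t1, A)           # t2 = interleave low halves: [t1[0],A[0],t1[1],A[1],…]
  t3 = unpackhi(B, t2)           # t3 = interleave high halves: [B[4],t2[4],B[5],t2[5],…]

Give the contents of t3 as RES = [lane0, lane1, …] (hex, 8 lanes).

RES = [ 0xa7  0x6e  0x6e  0xa6  0x34  0xa7  0x38  0x18 ]

→ t0 |11|76|a6|87|a7|6e|6d|38|
→ t1 |38|6d|6e|a7|87|a6|76|11|
→ t2 |38|e3|6d|33|6e|a6|a7|18|
→ t3 |a7|6e|6e|a6|34|a7|38|18|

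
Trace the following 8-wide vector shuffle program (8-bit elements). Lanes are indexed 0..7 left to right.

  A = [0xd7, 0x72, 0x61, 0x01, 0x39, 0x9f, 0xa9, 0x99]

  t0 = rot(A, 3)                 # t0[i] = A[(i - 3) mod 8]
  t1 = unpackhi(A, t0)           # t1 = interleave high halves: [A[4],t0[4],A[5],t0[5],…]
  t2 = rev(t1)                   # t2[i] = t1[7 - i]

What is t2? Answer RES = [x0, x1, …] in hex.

RES = [ 0x39  0x99  0x01  0xa9  0x61  0x9f  0x72  0x39 ]

  t0: 9f a9 99 d7 72 61 01 39
  t1: 39 72 9f 61 a9 01 99 39
  t2: 39 99 01 a9 61 9f 72 39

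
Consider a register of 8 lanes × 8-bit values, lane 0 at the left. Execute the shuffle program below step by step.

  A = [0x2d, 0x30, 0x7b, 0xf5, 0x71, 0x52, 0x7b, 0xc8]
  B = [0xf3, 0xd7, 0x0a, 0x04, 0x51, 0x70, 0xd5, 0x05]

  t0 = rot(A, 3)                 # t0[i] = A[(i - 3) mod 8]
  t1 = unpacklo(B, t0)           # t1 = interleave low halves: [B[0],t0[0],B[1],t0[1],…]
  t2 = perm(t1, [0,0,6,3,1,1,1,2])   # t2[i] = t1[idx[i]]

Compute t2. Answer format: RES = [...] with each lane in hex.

RES = [ 0xf3  0xf3  0x04  0x7b  0x52  0x52  0x52  0xd7 ]

t0 = [0x52, 0x7b, 0xc8, 0x2d, 0x30, 0x7b, 0xf5, 0x71]
t1 = [0xf3, 0x52, 0xd7, 0x7b, 0x0a, 0xc8, 0x04, 0x2d]
t2 = [0xf3, 0xf3, 0x04, 0x7b, 0x52, 0x52, 0x52, 0xd7]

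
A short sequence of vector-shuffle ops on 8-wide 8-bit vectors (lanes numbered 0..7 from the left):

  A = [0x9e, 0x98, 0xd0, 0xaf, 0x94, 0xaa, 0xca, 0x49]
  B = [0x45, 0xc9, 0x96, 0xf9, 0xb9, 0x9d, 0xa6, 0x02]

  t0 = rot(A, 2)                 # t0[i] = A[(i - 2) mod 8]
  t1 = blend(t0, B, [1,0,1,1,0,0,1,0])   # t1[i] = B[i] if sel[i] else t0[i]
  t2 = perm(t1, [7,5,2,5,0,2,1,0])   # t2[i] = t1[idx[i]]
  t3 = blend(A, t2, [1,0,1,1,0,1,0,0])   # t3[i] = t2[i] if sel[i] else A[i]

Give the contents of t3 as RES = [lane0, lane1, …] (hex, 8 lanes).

→ t0 |ca|49|9e|98|d0|af|94|aa|
→ t1 |45|49|96|f9|d0|af|a6|aa|
→ t2 |aa|af|96|af|45|96|49|45|
→ t3 |aa|98|96|af|94|96|ca|49|

RES = [ 0xaa  0x98  0x96  0xaf  0x94  0x96  0xca  0x49 ]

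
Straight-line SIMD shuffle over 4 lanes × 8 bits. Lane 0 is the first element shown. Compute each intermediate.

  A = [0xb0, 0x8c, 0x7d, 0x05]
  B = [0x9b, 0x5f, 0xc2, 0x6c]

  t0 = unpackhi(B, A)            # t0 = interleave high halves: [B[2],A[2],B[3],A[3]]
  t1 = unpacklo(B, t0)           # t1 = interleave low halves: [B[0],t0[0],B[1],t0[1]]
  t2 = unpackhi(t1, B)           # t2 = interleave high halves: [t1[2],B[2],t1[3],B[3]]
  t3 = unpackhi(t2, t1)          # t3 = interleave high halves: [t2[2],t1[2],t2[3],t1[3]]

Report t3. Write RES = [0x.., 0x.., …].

RES = [0x7d, 0x5f, 0x6c, 0x7d]

  t0: c2 7d 6c 05
  t1: 9b c2 5f 7d
  t2: 5f c2 7d 6c
  t3: 7d 5f 6c 7d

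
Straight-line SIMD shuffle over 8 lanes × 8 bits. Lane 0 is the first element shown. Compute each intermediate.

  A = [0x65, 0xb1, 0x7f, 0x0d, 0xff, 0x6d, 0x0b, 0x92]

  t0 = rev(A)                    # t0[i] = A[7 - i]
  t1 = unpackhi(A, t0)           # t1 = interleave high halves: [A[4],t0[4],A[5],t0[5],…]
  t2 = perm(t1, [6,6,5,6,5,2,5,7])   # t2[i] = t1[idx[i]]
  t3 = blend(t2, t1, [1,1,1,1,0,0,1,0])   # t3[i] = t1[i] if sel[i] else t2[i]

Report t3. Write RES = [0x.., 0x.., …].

→ t0 |92|0b|6d|ff|0d|7f|b1|65|
→ t1 |ff|0d|6d|7f|0b|b1|92|65|
→ t2 |92|92|b1|92|b1|6d|b1|65|
→ t3 |ff|0d|6d|7f|b1|6d|92|65|

RES = [0xff, 0x0d, 0x6d, 0x7f, 0xb1, 0x6d, 0x92, 0x65]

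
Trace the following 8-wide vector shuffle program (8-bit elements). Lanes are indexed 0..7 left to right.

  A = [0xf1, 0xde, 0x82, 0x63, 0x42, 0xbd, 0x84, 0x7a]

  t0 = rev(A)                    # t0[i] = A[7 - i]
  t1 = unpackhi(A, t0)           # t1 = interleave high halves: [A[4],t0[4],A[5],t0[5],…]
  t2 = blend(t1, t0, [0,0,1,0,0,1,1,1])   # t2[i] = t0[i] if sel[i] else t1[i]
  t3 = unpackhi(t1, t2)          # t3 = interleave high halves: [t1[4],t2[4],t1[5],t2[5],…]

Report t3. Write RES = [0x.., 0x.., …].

RES = [ 0x84  0x84  0xde  0x82  0x7a  0xde  0xf1  0xf1 ]

t0 = [0x7a, 0x84, 0xbd, 0x42, 0x63, 0x82, 0xde, 0xf1]
t1 = [0x42, 0x63, 0xbd, 0x82, 0x84, 0xde, 0x7a, 0xf1]
t2 = [0x42, 0x63, 0xbd, 0x82, 0x84, 0x82, 0xde, 0xf1]
t3 = [0x84, 0x84, 0xde, 0x82, 0x7a, 0xde, 0xf1, 0xf1]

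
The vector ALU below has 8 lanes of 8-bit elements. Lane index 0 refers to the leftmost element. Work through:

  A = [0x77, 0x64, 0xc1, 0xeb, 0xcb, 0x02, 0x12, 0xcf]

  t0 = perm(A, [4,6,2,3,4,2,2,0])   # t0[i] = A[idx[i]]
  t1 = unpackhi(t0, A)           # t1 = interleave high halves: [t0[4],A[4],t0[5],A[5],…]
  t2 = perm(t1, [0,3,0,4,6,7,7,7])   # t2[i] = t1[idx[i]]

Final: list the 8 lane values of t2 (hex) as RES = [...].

→ t0 |cb|12|c1|eb|cb|c1|c1|77|
→ t1 |cb|cb|c1|02|c1|12|77|cf|
→ t2 |cb|02|cb|c1|77|cf|cf|cf|

RES = [ 0xcb  0x02  0xcb  0xc1  0x77  0xcf  0xcf  0xcf ]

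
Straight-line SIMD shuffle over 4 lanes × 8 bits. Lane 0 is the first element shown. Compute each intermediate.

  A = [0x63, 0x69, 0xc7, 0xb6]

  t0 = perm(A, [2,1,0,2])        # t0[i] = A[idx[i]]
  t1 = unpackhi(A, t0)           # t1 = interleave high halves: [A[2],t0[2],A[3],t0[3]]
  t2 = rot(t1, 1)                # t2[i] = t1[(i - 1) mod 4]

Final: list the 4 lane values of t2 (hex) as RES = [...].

t0 = [0xc7, 0x69, 0x63, 0xc7]
t1 = [0xc7, 0x63, 0xb6, 0xc7]
t2 = [0xc7, 0xc7, 0x63, 0xb6]

RES = [0xc7, 0xc7, 0x63, 0xb6]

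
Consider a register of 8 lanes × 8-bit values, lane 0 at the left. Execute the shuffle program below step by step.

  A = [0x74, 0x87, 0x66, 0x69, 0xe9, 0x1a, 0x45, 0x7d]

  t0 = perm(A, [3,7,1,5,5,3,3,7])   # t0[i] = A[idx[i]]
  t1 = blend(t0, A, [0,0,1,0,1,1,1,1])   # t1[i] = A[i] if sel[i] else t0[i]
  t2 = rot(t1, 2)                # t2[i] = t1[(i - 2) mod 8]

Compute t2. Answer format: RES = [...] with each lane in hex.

→ t0 |69|7d|87|1a|1a|69|69|7d|
→ t1 |69|7d|66|1a|e9|1a|45|7d|
→ t2 |45|7d|69|7d|66|1a|e9|1a|

RES = [0x45, 0x7d, 0x69, 0x7d, 0x66, 0x1a, 0xe9, 0x1a]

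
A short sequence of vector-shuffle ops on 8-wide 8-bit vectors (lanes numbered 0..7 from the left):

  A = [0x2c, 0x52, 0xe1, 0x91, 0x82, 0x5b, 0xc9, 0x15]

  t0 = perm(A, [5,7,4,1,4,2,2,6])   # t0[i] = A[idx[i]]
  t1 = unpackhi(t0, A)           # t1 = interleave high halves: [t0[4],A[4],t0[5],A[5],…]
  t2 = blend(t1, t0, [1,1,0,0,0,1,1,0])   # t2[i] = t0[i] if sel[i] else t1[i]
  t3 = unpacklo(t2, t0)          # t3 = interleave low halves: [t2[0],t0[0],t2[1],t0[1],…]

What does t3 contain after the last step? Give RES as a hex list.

RES = [ 0x5b  0x5b  0x15  0x15  0xe1  0x82  0x5b  0x52 ]

  t0: 5b 15 82 52 82 e1 e1 c9
  t1: 82 82 e1 5b e1 c9 c9 15
  t2: 5b 15 e1 5b e1 e1 e1 15
  t3: 5b 5b 15 15 e1 82 5b 52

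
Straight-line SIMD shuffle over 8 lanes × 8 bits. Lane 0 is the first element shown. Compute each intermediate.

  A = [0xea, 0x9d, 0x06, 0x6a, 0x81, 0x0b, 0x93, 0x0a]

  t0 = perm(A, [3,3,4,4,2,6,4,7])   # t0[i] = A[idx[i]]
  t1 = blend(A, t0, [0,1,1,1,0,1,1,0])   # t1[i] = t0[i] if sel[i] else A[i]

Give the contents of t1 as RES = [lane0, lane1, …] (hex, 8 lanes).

t0 = [0x6a, 0x6a, 0x81, 0x81, 0x06, 0x93, 0x81, 0x0a]
t1 = [0xea, 0x6a, 0x81, 0x81, 0x81, 0x93, 0x81, 0x0a]

RES = [ 0xea  0x6a  0x81  0x81  0x81  0x93  0x81  0x0a ]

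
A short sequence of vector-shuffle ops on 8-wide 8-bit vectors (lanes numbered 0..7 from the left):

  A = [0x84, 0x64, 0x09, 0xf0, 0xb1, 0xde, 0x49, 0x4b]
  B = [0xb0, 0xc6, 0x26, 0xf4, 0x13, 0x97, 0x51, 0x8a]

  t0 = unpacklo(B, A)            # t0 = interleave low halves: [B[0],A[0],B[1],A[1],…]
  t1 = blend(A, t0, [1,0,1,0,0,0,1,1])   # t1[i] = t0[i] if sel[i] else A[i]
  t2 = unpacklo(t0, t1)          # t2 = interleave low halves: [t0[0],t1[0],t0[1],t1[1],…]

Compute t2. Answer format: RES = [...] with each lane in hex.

RES = [0xb0, 0xb0, 0x84, 0x64, 0xc6, 0xc6, 0x64, 0xf0]

→ t0 |b0|84|c6|64|26|09|f4|f0|
→ t1 |b0|64|c6|f0|b1|de|f4|f0|
→ t2 |b0|b0|84|64|c6|c6|64|f0|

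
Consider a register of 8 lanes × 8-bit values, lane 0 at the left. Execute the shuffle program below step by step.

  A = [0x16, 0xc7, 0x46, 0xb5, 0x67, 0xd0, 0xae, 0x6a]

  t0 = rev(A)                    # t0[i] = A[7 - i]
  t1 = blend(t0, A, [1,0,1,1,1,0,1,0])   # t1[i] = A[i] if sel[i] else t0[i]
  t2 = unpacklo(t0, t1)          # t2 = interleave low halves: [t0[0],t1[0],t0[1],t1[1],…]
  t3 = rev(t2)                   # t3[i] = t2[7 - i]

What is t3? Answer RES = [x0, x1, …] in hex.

  t0: 6a ae d0 67 b5 46 c7 16
  t1: 16 ae 46 b5 67 46 ae 16
  t2: 6a 16 ae ae d0 46 67 b5
  t3: b5 67 46 d0 ae ae 16 6a

RES = [0xb5, 0x67, 0x46, 0xd0, 0xae, 0xae, 0x16, 0x6a]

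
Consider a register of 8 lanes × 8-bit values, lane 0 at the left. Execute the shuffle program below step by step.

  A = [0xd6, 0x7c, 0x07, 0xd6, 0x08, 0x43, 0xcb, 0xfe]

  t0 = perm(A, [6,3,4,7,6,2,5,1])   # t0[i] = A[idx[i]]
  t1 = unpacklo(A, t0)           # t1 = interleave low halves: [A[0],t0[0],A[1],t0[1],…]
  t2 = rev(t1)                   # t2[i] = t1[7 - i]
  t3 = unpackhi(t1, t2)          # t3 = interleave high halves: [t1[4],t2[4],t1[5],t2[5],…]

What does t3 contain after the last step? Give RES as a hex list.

RES = [0x07, 0xd6, 0x08, 0x7c, 0xd6, 0xcb, 0xfe, 0xd6]

t0 = [0xcb, 0xd6, 0x08, 0xfe, 0xcb, 0x07, 0x43, 0x7c]
t1 = [0xd6, 0xcb, 0x7c, 0xd6, 0x07, 0x08, 0xd6, 0xfe]
t2 = [0xfe, 0xd6, 0x08, 0x07, 0xd6, 0x7c, 0xcb, 0xd6]
t3 = [0x07, 0xd6, 0x08, 0x7c, 0xd6, 0xcb, 0xfe, 0xd6]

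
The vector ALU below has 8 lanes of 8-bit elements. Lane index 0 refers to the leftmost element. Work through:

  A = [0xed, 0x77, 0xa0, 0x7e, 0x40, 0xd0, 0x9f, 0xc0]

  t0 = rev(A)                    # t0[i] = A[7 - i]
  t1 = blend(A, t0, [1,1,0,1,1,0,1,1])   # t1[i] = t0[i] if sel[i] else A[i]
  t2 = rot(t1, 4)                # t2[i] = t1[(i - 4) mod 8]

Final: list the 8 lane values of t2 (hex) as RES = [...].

t0 = [0xc0, 0x9f, 0xd0, 0x40, 0x7e, 0xa0, 0x77, 0xed]
t1 = [0xc0, 0x9f, 0xa0, 0x40, 0x7e, 0xd0, 0x77, 0xed]
t2 = [0x7e, 0xd0, 0x77, 0xed, 0xc0, 0x9f, 0xa0, 0x40]

RES = [ 0x7e  0xd0  0x77  0xed  0xc0  0x9f  0xa0  0x40 ]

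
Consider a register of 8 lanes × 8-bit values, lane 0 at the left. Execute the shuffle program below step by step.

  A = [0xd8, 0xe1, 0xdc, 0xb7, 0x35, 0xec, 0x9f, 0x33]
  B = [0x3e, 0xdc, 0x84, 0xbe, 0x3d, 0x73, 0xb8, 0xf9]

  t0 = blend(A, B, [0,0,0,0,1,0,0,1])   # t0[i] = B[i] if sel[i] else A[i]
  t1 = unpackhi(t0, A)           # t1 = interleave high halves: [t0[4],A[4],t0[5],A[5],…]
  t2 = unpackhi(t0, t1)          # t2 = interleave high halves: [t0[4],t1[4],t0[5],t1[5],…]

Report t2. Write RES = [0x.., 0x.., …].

RES = [0x3d, 0x9f, 0xec, 0x9f, 0x9f, 0xf9, 0xf9, 0x33]

  t0: d8 e1 dc b7 3d ec 9f f9
  t1: 3d 35 ec ec 9f 9f f9 33
  t2: 3d 9f ec 9f 9f f9 f9 33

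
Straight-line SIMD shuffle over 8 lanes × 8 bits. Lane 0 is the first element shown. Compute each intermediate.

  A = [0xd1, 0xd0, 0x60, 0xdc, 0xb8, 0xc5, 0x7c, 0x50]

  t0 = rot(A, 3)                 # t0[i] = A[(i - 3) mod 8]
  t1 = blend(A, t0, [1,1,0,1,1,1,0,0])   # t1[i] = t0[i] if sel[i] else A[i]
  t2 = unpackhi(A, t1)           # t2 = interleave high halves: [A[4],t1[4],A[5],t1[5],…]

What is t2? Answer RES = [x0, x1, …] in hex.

t0 = [0xc5, 0x7c, 0x50, 0xd1, 0xd0, 0x60, 0xdc, 0xb8]
t1 = [0xc5, 0x7c, 0x60, 0xd1, 0xd0, 0x60, 0x7c, 0x50]
t2 = [0xb8, 0xd0, 0xc5, 0x60, 0x7c, 0x7c, 0x50, 0x50]

RES = [ 0xb8  0xd0  0xc5  0x60  0x7c  0x7c  0x50  0x50 ]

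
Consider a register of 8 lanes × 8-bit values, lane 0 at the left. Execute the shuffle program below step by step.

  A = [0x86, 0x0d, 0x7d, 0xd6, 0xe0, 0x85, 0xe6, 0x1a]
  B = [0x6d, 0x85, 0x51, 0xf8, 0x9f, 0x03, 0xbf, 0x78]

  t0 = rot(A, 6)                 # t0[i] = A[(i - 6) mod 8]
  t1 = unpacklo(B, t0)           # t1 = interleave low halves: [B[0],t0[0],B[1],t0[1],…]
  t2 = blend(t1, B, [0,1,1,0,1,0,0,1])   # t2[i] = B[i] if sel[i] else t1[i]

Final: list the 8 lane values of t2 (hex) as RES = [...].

RES = [0x6d, 0x85, 0x51, 0xd6, 0x9f, 0xe0, 0xf8, 0x78]

t0 = [0x7d, 0xd6, 0xe0, 0x85, 0xe6, 0x1a, 0x86, 0x0d]
t1 = [0x6d, 0x7d, 0x85, 0xd6, 0x51, 0xe0, 0xf8, 0x85]
t2 = [0x6d, 0x85, 0x51, 0xd6, 0x9f, 0xe0, 0xf8, 0x78]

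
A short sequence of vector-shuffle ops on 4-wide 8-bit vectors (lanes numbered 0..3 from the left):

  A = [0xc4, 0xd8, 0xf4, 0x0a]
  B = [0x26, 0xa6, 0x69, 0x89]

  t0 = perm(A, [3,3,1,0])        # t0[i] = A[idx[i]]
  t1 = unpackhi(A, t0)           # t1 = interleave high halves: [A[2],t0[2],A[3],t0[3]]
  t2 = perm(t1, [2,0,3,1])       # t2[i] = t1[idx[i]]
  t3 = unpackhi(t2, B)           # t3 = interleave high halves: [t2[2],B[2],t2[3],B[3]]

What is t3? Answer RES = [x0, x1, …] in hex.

RES = [0xc4, 0x69, 0xd8, 0x89]

t0 = [0x0a, 0x0a, 0xd8, 0xc4]
t1 = [0xf4, 0xd8, 0x0a, 0xc4]
t2 = [0x0a, 0xf4, 0xc4, 0xd8]
t3 = [0xc4, 0x69, 0xd8, 0x89]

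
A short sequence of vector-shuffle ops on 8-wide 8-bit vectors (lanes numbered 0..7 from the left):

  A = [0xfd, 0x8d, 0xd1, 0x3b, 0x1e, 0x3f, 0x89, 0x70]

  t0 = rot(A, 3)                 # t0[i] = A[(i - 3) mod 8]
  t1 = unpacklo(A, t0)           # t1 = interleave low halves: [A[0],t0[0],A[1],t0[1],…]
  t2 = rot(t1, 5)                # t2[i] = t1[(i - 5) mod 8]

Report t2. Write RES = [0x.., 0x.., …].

→ t0 |3f|89|70|fd|8d|d1|3b|1e|
→ t1 |fd|3f|8d|89|d1|70|3b|fd|
→ t2 |89|d1|70|3b|fd|fd|3f|8d|

RES = [0x89, 0xd1, 0x70, 0x3b, 0xfd, 0xfd, 0x3f, 0x8d]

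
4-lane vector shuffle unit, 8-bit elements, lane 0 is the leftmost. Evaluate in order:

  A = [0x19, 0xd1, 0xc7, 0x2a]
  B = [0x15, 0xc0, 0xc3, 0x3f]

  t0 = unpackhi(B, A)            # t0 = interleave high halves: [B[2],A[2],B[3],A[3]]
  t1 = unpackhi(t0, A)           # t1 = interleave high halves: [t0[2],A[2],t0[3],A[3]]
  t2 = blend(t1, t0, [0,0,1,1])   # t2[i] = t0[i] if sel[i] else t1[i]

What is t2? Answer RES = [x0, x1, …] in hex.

t0 = [0xc3, 0xc7, 0x3f, 0x2a]
t1 = [0x3f, 0xc7, 0x2a, 0x2a]
t2 = [0x3f, 0xc7, 0x3f, 0x2a]

RES = [0x3f, 0xc7, 0x3f, 0x2a]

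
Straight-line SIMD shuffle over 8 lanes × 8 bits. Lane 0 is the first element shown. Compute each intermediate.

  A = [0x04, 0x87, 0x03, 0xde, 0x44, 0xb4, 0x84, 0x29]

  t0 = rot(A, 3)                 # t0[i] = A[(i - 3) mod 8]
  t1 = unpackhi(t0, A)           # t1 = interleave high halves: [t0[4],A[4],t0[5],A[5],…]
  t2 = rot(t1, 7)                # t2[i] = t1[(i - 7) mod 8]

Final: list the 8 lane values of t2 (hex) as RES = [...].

t0 = [0xb4, 0x84, 0x29, 0x04, 0x87, 0x03, 0xde, 0x44]
t1 = [0x87, 0x44, 0x03, 0xb4, 0xde, 0x84, 0x44, 0x29]
t2 = [0x44, 0x03, 0xb4, 0xde, 0x84, 0x44, 0x29, 0x87]

RES = [0x44, 0x03, 0xb4, 0xde, 0x84, 0x44, 0x29, 0x87]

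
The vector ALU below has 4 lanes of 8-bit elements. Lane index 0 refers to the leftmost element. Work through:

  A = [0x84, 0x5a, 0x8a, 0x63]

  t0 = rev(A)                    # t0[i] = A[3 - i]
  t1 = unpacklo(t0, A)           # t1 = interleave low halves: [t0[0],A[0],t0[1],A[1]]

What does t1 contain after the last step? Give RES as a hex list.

RES = [0x63, 0x84, 0x8a, 0x5a]

→ t0 |63|8a|5a|84|
→ t1 |63|84|8a|5a|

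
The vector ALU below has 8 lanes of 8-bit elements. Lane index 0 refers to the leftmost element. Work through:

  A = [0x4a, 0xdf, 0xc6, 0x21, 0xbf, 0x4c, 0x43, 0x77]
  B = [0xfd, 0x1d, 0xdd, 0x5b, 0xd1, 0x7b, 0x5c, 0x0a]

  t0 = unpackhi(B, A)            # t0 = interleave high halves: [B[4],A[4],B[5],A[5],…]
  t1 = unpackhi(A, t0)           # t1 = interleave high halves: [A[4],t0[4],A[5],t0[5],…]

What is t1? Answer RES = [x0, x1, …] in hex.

RES = [ 0xbf  0x5c  0x4c  0x43  0x43  0x0a  0x77  0x77 ]

→ t0 |d1|bf|7b|4c|5c|43|0a|77|
→ t1 |bf|5c|4c|43|43|0a|77|77|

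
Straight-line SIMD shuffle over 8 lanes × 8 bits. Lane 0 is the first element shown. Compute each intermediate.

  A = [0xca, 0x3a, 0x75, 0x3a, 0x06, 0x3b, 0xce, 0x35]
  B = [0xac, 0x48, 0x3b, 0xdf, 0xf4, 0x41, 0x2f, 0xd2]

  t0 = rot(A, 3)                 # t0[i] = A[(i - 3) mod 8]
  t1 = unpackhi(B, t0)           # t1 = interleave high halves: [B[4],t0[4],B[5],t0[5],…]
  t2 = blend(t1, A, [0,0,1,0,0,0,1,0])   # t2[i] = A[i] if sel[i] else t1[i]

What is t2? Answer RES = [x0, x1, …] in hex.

RES = [ 0xf4  0x3a  0x75  0x75  0x2f  0x3a  0xce  0x06 ]

t0 = [0x3b, 0xce, 0x35, 0xca, 0x3a, 0x75, 0x3a, 0x06]
t1 = [0xf4, 0x3a, 0x41, 0x75, 0x2f, 0x3a, 0xd2, 0x06]
t2 = [0xf4, 0x3a, 0x75, 0x75, 0x2f, 0x3a, 0xce, 0x06]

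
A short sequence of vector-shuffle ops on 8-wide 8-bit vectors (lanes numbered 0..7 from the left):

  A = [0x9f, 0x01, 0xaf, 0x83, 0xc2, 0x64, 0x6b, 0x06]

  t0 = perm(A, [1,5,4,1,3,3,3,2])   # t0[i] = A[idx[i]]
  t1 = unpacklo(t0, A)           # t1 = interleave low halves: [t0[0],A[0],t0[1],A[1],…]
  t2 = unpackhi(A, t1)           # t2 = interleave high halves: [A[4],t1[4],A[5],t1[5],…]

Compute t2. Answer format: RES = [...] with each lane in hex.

RES = [0xc2, 0xc2, 0x64, 0xaf, 0x6b, 0x01, 0x06, 0x83]

  t0: 01 64 c2 01 83 83 83 af
  t1: 01 9f 64 01 c2 af 01 83
  t2: c2 c2 64 af 6b 01 06 83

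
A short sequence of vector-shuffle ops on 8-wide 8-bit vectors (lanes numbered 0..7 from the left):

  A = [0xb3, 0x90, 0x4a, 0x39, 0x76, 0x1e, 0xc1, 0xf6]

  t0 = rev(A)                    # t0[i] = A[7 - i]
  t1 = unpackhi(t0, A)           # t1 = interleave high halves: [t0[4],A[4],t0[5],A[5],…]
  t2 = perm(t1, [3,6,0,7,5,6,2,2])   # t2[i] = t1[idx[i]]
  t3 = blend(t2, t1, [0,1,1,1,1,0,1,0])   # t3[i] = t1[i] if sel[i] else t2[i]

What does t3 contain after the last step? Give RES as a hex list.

RES = [ 0x1e  0x76  0x4a  0x1e  0x90  0xb3  0xb3  0x4a ]

t0 = [0xf6, 0xc1, 0x1e, 0x76, 0x39, 0x4a, 0x90, 0xb3]
t1 = [0x39, 0x76, 0x4a, 0x1e, 0x90, 0xc1, 0xb3, 0xf6]
t2 = [0x1e, 0xb3, 0x39, 0xf6, 0xc1, 0xb3, 0x4a, 0x4a]
t3 = [0x1e, 0x76, 0x4a, 0x1e, 0x90, 0xb3, 0xb3, 0x4a]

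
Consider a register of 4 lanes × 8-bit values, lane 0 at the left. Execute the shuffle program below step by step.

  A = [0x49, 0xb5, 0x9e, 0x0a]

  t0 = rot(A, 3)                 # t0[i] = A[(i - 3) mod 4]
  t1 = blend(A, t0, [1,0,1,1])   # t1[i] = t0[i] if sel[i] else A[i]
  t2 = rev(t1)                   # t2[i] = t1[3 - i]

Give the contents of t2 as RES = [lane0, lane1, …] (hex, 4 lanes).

  t0: b5 9e 0a 49
  t1: b5 b5 0a 49
  t2: 49 0a b5 b5

RES = [0x49, 0x0a, 0xb5, 0xb5]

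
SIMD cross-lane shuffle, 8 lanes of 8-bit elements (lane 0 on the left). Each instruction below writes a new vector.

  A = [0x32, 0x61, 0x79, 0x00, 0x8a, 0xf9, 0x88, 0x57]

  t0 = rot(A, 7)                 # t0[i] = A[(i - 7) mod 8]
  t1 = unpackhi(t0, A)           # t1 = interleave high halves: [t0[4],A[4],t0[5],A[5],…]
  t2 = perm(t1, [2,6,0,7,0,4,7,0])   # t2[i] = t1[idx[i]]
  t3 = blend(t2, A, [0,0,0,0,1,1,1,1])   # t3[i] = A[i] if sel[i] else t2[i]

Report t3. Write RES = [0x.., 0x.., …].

  t0: 61 79 00 8a f9 88 57 32
  t1: f9 8a 88 f9 57 88 32 57
  t2: 88 32 f9 57 f9 57 57 f9
  t3: 88 32 f9 57 8a f9 88 57

RES = [0x88, 0x32, 0xf9, 0x57, 0x8a, 0xf9, 0x88, 0x57]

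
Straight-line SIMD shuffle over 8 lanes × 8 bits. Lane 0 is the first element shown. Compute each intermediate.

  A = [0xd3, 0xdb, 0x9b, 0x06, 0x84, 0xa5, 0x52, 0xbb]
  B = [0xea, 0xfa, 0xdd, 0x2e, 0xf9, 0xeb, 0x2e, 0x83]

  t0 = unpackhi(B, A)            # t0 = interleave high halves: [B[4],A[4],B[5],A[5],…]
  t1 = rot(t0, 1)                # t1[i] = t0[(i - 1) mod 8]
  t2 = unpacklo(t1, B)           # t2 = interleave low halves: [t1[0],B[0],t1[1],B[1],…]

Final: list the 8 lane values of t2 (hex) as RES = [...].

  t0: f9 84 eb a5 2e 52 83 bb
  t1: bb f9 84 eb a5 2e 52 83
  t2: bb ea f9 fa 84 dd eb 2e

RES = [ 0xbb  0xea  0xf9  0xfa  0x84  0xdd  0xeb  0x2e ]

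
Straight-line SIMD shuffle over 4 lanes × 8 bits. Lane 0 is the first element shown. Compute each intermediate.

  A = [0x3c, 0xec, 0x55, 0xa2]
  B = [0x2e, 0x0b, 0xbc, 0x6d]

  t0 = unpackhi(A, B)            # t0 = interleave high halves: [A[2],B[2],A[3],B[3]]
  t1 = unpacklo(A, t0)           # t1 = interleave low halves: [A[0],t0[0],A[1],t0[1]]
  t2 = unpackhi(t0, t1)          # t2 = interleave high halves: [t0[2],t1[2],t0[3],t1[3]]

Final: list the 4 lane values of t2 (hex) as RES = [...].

t0 = [0x55, 0xbc, 0xa2, 0x6d]
t1 = [0x3c, 0x55, 0xec, 0xbc]
t2 = [0xa2, 0xec, 0x6d, 0xbc]

RES = [0xa2, 0xec, 0x6d, 0xbc]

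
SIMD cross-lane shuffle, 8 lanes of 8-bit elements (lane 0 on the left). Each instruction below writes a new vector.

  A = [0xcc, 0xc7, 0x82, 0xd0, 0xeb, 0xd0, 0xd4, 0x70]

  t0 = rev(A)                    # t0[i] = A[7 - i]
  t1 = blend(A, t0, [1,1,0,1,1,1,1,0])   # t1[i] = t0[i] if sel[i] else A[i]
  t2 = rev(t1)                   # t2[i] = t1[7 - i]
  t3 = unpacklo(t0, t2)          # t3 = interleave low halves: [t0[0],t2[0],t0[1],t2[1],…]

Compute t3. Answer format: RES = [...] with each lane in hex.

→ t0 |70|d4|d0|eb|d0|82|c7|cc|
→ t1 |70|d4|82|eb|d0|82|c7|70|
→ t2 |70|c7|82|d0|eb|82|d4|70|
→ t3 |70|70|d4|c7|d0|82|eb|d0|

RES = [ 0x70  0x70  0xd4  0xc7  0xd0  0x82  0xeb  0xd0 ]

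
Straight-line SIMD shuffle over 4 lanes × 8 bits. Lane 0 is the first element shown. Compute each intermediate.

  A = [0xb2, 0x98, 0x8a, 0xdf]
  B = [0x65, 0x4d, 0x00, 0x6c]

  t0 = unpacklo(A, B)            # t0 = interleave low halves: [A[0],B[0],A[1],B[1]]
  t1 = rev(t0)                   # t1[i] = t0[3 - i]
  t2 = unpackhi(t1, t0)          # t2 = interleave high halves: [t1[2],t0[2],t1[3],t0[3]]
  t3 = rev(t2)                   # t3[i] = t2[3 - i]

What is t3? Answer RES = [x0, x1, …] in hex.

RES = [0x4d, 0xb2, 0x98, 0x65]

t0 = [0xb2, 0x65, 0x98, 0x4d]
t1 = [0x4d, 0x98, 0x65, 0xb2]
t2 = [0x65, 0x98, 0xb2, 0x4d]
t3 = [0x4d, 0xb2, 0x98, 0x65]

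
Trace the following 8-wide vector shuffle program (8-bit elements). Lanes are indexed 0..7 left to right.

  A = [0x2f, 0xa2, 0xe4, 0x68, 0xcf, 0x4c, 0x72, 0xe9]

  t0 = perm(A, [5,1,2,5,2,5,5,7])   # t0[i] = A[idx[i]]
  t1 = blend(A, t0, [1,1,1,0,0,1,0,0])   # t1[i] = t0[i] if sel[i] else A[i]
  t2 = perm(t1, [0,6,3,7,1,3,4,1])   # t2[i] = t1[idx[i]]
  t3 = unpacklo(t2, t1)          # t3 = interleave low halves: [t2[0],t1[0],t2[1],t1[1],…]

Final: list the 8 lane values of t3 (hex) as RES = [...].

RES = [0x4c, 0x4c, 0x72, 0xa2, 0x68, 0xe4, 0xe9, 0x68]

t0 = [0x4c, 0xa2, 0xe4, 0x4c, 0xe4, 0x4c, 0x4c, 0xe9]
t1 = [0x4c, 0xa2, 0xe4, 0x68, 0xcf, 0x4c, 0x72, 0xe9]
t2 = [0x4c, 0x72, 0x68, 0xe9, 0xa2, 0x68, 0xcf, 0xa2]
t3 = [0x4c, 0x4c, 0x72, 0xa2, 0x68, 0xe4, 0xe9, 0x68]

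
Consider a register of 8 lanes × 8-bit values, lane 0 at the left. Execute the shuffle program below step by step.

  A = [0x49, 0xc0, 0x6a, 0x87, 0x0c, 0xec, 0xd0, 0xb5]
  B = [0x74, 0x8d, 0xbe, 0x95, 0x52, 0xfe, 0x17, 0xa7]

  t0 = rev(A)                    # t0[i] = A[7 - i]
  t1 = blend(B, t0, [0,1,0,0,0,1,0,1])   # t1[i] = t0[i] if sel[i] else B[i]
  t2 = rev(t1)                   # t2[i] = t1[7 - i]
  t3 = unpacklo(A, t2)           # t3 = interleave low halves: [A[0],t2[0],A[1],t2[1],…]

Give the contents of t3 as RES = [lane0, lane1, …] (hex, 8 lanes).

  t0: b5 d0 ec 0c 87 6a c0 49
  t1: 74 d0 be 95 52 6a 17 49
  t2: 49 17 6a 52 95 be d0 74
  t3: 49 49 c0 17 6a 6a 87 52

RES = [0x49, 0x49, 0xc0, 0x17, 0x6a, 0x6a, 0x87, 0x52]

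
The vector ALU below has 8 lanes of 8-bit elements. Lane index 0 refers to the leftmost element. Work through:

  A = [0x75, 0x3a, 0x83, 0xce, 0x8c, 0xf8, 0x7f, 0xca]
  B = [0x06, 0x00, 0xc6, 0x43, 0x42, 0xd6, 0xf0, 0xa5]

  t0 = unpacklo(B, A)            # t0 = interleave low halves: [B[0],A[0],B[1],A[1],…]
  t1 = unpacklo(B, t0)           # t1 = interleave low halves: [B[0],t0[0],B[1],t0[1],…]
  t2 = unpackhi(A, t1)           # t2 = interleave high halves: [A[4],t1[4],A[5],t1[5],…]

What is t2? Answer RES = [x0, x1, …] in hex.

RES = [0x8c, 0xc6, 0xf8, 0x00, 0x7f, 0x43, 0xca, 0x3a]

  t0: 06 75 00 3a c6 83 43 ce
  t1: 06 06 00 75 c6 00 43 3a
  t2: 8c c6 f8 00 7f 43 ca 3a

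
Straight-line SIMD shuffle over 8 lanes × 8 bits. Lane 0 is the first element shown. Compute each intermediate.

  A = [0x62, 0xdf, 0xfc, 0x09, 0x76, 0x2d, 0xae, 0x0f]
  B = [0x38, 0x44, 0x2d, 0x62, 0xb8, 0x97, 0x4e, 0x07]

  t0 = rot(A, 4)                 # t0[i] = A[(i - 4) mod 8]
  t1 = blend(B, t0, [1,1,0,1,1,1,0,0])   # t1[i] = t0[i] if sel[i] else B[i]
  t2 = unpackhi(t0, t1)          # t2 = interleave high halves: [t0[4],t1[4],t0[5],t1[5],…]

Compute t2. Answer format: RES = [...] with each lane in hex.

t0 = [0x76, 0x2d, 0xae, 0x0f, 0x62, 0xdf, 0xfc, 0x09]
t1 = [0x76, 0x2d, 0x2d, 0x0f, 0x62, 0xdf, 0x4e, 0x07]
t2 = [0x62, 0x62, 0xdf, 0xdf, 0xfc, 0x4e, 0x09, 0x07]

RES = [ 0x62  0x62  0xdf  0xdf  0xfc  0x4e  0x09  0x07 ]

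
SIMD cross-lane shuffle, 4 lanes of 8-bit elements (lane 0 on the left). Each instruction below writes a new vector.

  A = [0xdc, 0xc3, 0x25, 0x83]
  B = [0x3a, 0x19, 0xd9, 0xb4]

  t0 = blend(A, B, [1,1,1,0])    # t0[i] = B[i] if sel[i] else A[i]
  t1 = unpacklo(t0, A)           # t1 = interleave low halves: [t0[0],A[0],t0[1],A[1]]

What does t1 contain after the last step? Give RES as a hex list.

RES = [0x3a, 0xdc, 0x19, 0xc3]

→ t0 |3a|19|d9|83|
→ t1 |3a|dc|19|c3|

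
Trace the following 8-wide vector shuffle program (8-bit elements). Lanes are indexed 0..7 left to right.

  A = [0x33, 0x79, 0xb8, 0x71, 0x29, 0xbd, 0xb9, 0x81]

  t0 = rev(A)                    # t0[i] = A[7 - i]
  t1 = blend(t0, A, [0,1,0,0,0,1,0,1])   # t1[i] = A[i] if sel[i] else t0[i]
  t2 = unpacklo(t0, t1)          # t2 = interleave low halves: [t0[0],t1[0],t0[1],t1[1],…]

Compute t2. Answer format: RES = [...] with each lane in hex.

RES = [0x81, 0x81, 0xb9, 0x79, 0xbd, 0xbd, 0x29, 0x29]

→ t0 |81|b9|bd|29|71|b8|79|33|
→ t1 |81|79|bd|29|71|bd|79|81|
→ t2 |81|81|b9|79|bd|bd|29|29|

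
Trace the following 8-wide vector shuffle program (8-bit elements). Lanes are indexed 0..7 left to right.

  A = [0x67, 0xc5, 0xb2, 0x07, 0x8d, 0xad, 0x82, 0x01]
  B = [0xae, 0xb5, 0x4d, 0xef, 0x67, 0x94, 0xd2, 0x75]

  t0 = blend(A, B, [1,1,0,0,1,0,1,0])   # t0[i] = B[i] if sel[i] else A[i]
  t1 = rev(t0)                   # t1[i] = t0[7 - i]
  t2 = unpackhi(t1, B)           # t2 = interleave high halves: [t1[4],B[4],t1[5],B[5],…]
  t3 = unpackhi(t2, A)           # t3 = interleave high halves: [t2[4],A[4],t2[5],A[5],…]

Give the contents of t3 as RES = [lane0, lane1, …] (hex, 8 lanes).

RES = [0xb5, 0x8d, 0xd2, 0xad, 0xae, 0x82, 0x75, 0x01]

t0 = [0xae, 0xb5, 0xb2, 0x07, 0x67, 0xad, 0xd2, 0x01]
t1 = [0x01, 0xd2, 0xad, 0x67, 0x07, 0xb2, 0xb5, 0xae]
t2 = [0x07, 0x67, 0xb2, 0x94, 0xb5, 0xd2, 0xae, 0x75]
t3 = [0xb5, 0x8d, 0xd2, 0xad, 0xae, 0x82, 0x75, 0x01]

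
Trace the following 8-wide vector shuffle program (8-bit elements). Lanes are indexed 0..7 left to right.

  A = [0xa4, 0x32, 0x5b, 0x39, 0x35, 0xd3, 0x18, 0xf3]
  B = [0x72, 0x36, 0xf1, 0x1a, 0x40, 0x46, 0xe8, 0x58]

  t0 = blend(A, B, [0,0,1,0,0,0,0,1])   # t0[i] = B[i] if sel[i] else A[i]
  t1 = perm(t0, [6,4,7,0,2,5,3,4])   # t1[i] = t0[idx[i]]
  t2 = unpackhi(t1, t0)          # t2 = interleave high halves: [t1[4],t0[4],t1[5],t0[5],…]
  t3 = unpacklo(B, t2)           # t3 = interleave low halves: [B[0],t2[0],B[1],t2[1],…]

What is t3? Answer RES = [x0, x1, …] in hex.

RES = [0x72, 0xf1, 0x36, 0x35, 0xf1, 0xd3, 0x1a, 0xd3]

→ t0 |a4|32|f1|39|35|d3|18|58|
→ t1 |18|35|58|a4|f1|d3|39|35|
→ t2 |f1|35|d3|d3|39|18|35|58|
→ t3 |72|f1|36|35|f1|d3|1a|d3|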